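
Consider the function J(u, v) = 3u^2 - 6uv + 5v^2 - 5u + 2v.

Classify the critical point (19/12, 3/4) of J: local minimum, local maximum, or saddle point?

local minimum

The Hessian of J is constant: H = [[6, -6], [-6, 10]].
det(H) = 6·10 − (-6)² = 24.
det(H) > 0 and tr(H) = 16 > 0, so H is positive definite and the point is a local minimum.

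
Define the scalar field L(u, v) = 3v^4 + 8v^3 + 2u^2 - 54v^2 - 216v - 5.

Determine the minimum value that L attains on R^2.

-680

L(u,v) separates as P(u) + Q(v) − 5, so its minimum is min P + min Q − 5.
P'(u) = 4u vanishes at u ∈ {0}; Q'(v) = 12(v - 3)(v + 2)(v + 3) vanishes at v ∈ {-3, -2, 3}.
Local minima of P (where P''>0): P(0)=0. Local minima of Q: Q(-3)=189, Q(3)=-675.
So the global minimum of L is P(0) + Q(3) − 5 = 0 − 675 − 5 = -680, attained at (0, 3).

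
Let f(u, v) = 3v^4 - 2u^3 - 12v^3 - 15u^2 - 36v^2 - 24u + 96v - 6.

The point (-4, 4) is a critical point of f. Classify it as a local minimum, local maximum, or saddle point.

local minimum

The mixed partial ∂²f/∂u∂v is 0, so the Hessian at any point is diag(f_uu, f_vv) = diag(-6(2u + 5), 36(v^2 - 2v - 2)).
At (-4, 4): H = diag(18, 216).
Both eigenvalues are positive, so H is positive definite: a local minimum.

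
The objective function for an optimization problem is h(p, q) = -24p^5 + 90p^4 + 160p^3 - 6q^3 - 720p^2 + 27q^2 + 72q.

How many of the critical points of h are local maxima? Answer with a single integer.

h separates as a function of p plus a function of q, so ∇h=0 decouples.
∂h/∂p = -120p(p - 3)(p - 2)(p + 2) = 0 at p ∈ {-2, 0, 2, 3}; ∂h/∂q = -18(q - 4)(q + 1) = 0 at q ∈ {-1, 4}.
The Hessian is diagonal: diag(h_pp, h_qq). Second derivatives: h_pp(-2)=4800, h_pp(0)=-1440, h_pp(2)=960, h_pp(3)=-1800; h_qq(-1)=90, h_qq(4)=-90.
Local maxima occur where both diagonal entries negative: (0, 4), (3, 4). Count: 2.

2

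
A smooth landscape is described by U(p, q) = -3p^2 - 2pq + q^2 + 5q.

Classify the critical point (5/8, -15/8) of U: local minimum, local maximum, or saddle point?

The Hessian of U is constant: H = [[-6, -2], [-2, 2]].
det(H) = (-6)·2 − (-2)² = -16.
Since det(H) < 0, H is indefinite and the critical point is a saddle point.

saddle point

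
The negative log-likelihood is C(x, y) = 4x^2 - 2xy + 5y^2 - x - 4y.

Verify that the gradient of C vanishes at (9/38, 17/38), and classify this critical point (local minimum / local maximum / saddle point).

∇C = (8x - 2y - 1, -2x + 10y - 4); substituting (9/38, 17/38) gives ∇C = (0, 0), so (9/38, 17/38) is indeed a critical point.
The Hessian of C is constant: H = [[8, -2], [-2, 10]].
det(H) = 8·10 − (-2)² = 76.
det(H) > 0 and tr(H) = 18 > 0, so H is positive definite and the point is a local minimum.

local minimum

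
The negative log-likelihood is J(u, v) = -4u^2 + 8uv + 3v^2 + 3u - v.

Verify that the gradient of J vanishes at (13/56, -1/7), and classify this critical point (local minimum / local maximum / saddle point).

∇J = (-8u + 8v + 3, 8u + 6v - 1); substituting (13/56, -1/7) gives ∇J = (0, 0), so (13/56, -1/7) is indeed a critical point.
The Hessian of J is constant: H = [[-8, 8], [8, 6]].
det(H) = (-8)·6 − 8² = -112.
Since det(H) < 0, H is indefinite and the critical point is a saddle point.

saddle point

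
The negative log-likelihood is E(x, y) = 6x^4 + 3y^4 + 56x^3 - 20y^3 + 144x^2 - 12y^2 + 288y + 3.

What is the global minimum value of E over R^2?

E(x,y) separates as P(x) + Q(y) + 3, so its minimum is min P + min Q + 3.
P'(x) = 24x(x + 3)(x + 4) vanishes at x ∈ {-4, -3, 0}; Q'(y) = 12(y - 4)(y - 3)(y + 2) vanishes at y ∈ {-2, 3, 4}.
Local minima of P (where P''>0): P(-4)=256, P(0)=0. Local minima of Q: Q(-2)=-416, Q(4)=448.
So the global minimum of E is P(0) + Q(-2) + 3 = 0 − 416 + 3 = -413, attained at (0, -2).

-413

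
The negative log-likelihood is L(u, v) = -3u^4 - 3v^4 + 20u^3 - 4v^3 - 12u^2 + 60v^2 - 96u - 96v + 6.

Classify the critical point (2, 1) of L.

local minimum

The mixed partial ∂²L/∂u∂v is 0, so the Hessian at any point is diag(L_uu, L_vv) = diag(12(-3u^2 + 10u - 2), 12(-3v^2 - 2v + 10)).
At (2, 1): H = diag(72, 60).
Both eigenvalues are positive, so H is positive definite: a local minimum.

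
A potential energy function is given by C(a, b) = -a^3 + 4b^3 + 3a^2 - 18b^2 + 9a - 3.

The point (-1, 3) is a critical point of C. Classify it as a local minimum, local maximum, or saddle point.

The mixed partial ∂²C/∂a∂b is 0, so the Hessian at any point is diag(C_aa, C_bb) = diag(6(-a + 1), 12(2b - 3)).
At (-1, 3): H = diag(12, 36).
Both eigenvalues are positive, so H is positive definite: a local minimum.

local minimum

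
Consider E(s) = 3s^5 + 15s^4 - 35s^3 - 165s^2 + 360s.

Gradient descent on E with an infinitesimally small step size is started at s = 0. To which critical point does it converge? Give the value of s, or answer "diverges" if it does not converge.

E'(s) = 15(s - 2)(s - 1)(s + 3)(s + 4), so E'(0) = 360.
Gradient descent moves in the -E' direction, i.e. s is decreasing.
The nearest critical point in that direction is s = -3, where E'' = 300 > 0 (a local minimum). The iterate converges there.

-3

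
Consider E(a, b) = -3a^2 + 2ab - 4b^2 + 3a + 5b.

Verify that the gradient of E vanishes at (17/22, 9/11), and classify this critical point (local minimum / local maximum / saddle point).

local maximum

∇E = (-6a + 2b + 3, 2a - 8b + 5); substituting (17/22, 9/11) gives ∇E = (0, 0), so (17/22, 9/11) is indeed a critical point.
The Hessian of E is constant: H = [[-6, 2], [2, -8]].
det(H) = (-6)·(-8) − 2² = 44.
det(H) > 0 and tr(H) = -14 < 0, so H is negative definite and the point is a local maximum.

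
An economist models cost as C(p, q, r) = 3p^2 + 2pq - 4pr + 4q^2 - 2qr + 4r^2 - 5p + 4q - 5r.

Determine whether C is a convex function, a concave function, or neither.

C is quadratic, so its Hessian is the constant matrix H = [[6, 2, -4], [2, 8, -2], [-4, -2, 8]].
Leading principal minors: 6, 44, 232.
All positive ⇒ H ≻ 0 ⇒ convex.

convex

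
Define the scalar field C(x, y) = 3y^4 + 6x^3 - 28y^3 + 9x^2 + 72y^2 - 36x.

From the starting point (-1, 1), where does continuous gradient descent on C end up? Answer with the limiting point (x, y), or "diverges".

C is separable, so gradient descent decouples: x follows -∂C/∂x, y follows -∂C/∂y.
∂C/∂x = 18(x - 1)(x + 2); at x=-1 this is -36, so x increases.
∂C/∂y = 12y(y - 4)(y - 3); at y=1 this is 72, so y decreases.
x converges to its nearest critical value 1 (a local min of the x-part); y converges to 0. The iterate converges to (1, 0).

(1, 0)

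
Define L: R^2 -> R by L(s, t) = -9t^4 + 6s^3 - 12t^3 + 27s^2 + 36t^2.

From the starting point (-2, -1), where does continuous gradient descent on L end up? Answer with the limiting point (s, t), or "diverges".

L is separable, so gradient descent decouples: s follows -∂L/∂s, t follows -∂L/∂t.
∂L/∂s = 18s(s + 3); at s=-2 this is -36, so s increases.
∂L/∂t = -36t(t - 1)(t + 2); at t=-1 this is -72, so t increases.
s converges to its nearest critical value 0 (a local min of the s-part); t converges to 0. The iterate converges to (0, 0).

(0, 0)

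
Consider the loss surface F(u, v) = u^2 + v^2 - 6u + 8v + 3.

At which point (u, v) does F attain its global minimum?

F(u,v) separates as P(u) + Q(v) + 3, so its minimum is min P + min Q + 3.
P'(u) = 2u - 6 vanishes at u ∈ {3}; Q'(v) = 2v + 8 vanishes at v ∈ {-4}.
Local minima of P (where P''>0): P(3)=-9. Local minima of Q: Q(-4)=-16.
So the global minimum of F is P(3) + Q(-4) + 3 = -9 − 16 + 3 = -22, attained at (3, -4).

(3, -4)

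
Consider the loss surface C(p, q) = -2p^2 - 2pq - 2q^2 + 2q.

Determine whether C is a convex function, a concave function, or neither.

C is quadratic, so its Hessian is the constant matrix H = [[-4, -2], [-2, -4]].
det(H) = 12, tr(H) = -8.
det(H) > 0 and tr(H) < 0, so H is negative definite everywhere: concave.

concave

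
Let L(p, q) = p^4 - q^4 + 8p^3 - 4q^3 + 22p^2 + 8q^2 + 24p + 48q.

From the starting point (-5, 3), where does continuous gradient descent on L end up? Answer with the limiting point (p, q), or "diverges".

diverges

L is separable, so gradient descent decouples: p follows -∂L/∂p, q follows -∂L/∂q.
∂L/∂p = 4(p + 1)(p + 2)(p + 3); at p=-5 this is -96, so p increases.
∂L/∂q = -4(q - 2)(q + 2)(q + 3); at q=3 this is -120, so q increases.
The q-coordinate has no critical point in that direction and runs off to infinity.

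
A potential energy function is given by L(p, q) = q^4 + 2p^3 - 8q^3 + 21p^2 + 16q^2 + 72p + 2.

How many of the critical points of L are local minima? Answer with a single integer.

2

L separates as a function of p plus a function of q, so ∇L=0 decouples.
∂L/∂p = 6(p + 3)(p + 4) = 0 at p ∈ {-4, -3}; ∂L/∂q = 4q(q - 4)(q - 2) = 0 at q ∈ {0, 2, 4}.
The Hessian is diagonal: diag(L_pp, L_qq). Second derivatives: L_pp(-4)=-6, L_pp(-3)=6; L_qq(0)=32, L_qq(2)=-16, L_qq(4)=32.
Local minima occur where both diagonal entries positive: (-3, 0), (-3, 4). Count: 2.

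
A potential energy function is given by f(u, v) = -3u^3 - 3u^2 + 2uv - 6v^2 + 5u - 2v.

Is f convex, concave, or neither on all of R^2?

The term -3u^3 is cubic, so the Hessian is not constant.
∂²f/∂u² = -18u - 6, which takes both signs as u varies (negative for sufficiently large u). A diagonal entry of the Hessian changing sign means the Hessian is neither positive- nor negative-semidefinite on all of R^2.

neither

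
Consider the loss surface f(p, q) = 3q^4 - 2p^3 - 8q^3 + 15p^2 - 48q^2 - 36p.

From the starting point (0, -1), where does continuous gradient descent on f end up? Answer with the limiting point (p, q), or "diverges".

f is separable, so gradient descent decouples: p follows -∂f/∂p, q follows -∂f/∂q.
∂f/∂p = -6(p - 3)(p - 2); at p=0 this is -36, so p increases.
∂f/∂q = 12q(q - 4)(q + 2); at q=-1 this is 60, so q decreases.
p converges to its nearest critical value 2 (a local min of the p-part); q converges to -2. The iterate converges to (2, -2).

(2, -2)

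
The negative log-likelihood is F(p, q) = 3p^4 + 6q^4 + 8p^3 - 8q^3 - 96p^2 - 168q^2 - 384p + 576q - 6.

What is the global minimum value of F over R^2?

F(p,q) separates as A(p) + B(q) − 6, so its minimum is min A + min B − 6.
A'(p) = 12(p - 4)(p + 2)(p + 4) vanishes at p ∈ {-4, -2, 4}; B'(q) = 24(q - 3)(q - 2)(q + 4) vanishes at q ∈ {-4, 2, 3}.
Local minima of A (where A''>0): A(-4)=256, A(4)=-1792. Local minima of B: B(-4)=-2944, B(3)=486.
So the global minimum of F is A(4) + B(-4) − 6 = -1792 − 2944 − 6 = -4742, attained at (4, -4).

-4742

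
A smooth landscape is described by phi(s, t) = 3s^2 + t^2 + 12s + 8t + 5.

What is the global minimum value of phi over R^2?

-23

phi(s,t) separates as P(s) + Q(t) + 5, so its minimum is min P + min Q + 5.
P'(s) = 6s + 12 vanishes at s ∈ {-2}; Q'(t) = 2(t + 4) vanishes at t ∈ {-4}.
Local minima of P (where P''>0): P(-2)=-12. Local minima of Q: Q(-4)=-16.
So the global minimum of phi is P(-2) + Q(-4) + 5 = -12 − 16 + 5 = -23, attained at (-2, -4).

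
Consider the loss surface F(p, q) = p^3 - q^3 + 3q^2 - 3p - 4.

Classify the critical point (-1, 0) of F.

saddle point

The mixed partial ∂²F/∂p∂q is 0, so the Hessian at any point is diag(F_pp, F_qq) = diag(6p, 6(-q + 1)).
At (-1, 0): H = diag(-6, 6).
The eigenvalues have opposite signs, so H is indefinite: a saddle point.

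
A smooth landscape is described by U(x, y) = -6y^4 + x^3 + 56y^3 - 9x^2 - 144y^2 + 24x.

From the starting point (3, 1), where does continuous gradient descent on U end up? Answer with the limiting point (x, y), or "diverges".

U is separable, so gradient descent decouples: x follows -∂U/∂x, y follows -∂U/∂y.
∂U/∂x = 3(x - 4)(x - 2); at x=3 this is -3, so x increases.
∂U/∂y = -24y(y - 4)(y - 3); at y=1 this is -144, so y increases.
x converges to its nearest critical value 4 (a local min of the x-part); y converges to 3. The iterate converges to (4, 3).

(4, 3)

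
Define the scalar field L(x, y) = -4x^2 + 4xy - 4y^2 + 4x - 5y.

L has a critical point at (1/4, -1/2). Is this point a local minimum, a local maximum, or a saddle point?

The Hessian of L is constant: H = [[-8, 4], [4, -8]].
det(H) = (-8)·(-8) − 4² = 48.
det(H) > 0 and tr(H) = -16 < 0, so H is negative definite and the point is a local maximum.

local maximum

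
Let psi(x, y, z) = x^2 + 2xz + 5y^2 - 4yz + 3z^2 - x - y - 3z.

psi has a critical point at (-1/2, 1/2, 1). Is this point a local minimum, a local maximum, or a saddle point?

local minimum

The Hessian is constant: H = [[2, 0, 2], [0, 10, -4], [2, -4, 6]].
Leading principal minors: Δ₁ = 2, Δ₂ = 20, Δ₃ = 48.
All leading minors are positive, so H is positive definite: a local minimum.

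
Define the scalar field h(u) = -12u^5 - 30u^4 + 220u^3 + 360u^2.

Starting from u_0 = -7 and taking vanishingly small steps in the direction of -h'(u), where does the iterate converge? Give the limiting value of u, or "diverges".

h'(u) = -60u(u - 3)(u + 1)(u + 4), so h'(-7) = -75600.
Gradient descent moves in the -h' direction, i.e. u is increasing.
The nearest critical point in that direction is u = -4, where h'' = 5040 > 0 (a local minimum). The iterate converges there.

-4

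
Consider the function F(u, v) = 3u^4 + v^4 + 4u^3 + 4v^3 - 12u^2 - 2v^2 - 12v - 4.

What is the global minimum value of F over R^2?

-45

F(u,v) separates as P(u) + Q(v) − 4, so its minimum is min P + min Q − 4.
P'(u) = 12u(u - 1)(u + 2) vanishes at u ∈ {-2, 0, 1}; Q'(v) = 4(v - 1)(v + 1)(v + 3) vanishes at v ∈ {-3, -1, 1}.
Local minima of P (where P''>0): P(-2)=-32, P(1)=-5. Local minima of Q: Q(-3)=-9, Q(1)=-9.
So the global minimum of F is P(-2) + Q(-3) − 4 = -32 − 9 − 4 = -45, attained at (-2, -3).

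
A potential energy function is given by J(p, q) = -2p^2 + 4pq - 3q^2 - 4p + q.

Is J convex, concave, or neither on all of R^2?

concave

J is quadratic, so its Hessian is the constant matrix H = [[-4, 4], [4, -6]].
det(H) = 8, tr(H) = -10.
det(H) > 0 and tr(H) < 0, so H is negative definite everywhere: concave.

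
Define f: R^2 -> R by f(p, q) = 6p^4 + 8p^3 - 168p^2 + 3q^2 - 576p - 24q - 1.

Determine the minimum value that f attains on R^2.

f(p,q) separates as A(p) + B(q) − 1, so its minimum is min A + min B − 1.
A'(p) = 24(p - 4)(p + 2)(p + 3) vanishes at p ∈ {-3, -2, 4}; B'(q) = 6q - 24 vanishes at q ∈ {4}.
Local minima of A (where A''>0): A(-3)=486, A(4)=-2944. Local minima of B: B(4)=-48.
So the global minimum of f is A(4) + B(4) − 1 = -2944 − 48 − 1 = -2993, attained at (4, 4).

-2993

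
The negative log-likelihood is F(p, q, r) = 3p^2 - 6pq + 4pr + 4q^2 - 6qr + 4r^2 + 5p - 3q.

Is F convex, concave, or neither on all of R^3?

F is quadratic, so its Hessian is the constant matrix H = [[6, -6, 4], [-6, 8, -6], [4, -6, 8]].
Leading principal minors: 6, 12, 40.
All positive ⇒ H ≻ 0 ⇒ convex.

convex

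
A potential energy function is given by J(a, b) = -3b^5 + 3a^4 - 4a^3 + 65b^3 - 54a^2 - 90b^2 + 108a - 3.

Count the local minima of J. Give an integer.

J separates as a function of a plus a function of b, so ∇J=0 decouples.
∂J/∂a = 12(a - 3)(a - 1)(a + 3) = 0 at a ∈ {-3, 1, 3}; ∂J/∂b = -15b(b - 3)(b - 1)(b + 4) = 0 at b ∈ {-4, 0, 1, 3}.
The Hessian is diagonal: diag(J_aa, J_bb). Second derivatives: J_aa(-3)=288, J_aa(1)=-96, J_aa(3)=144; J_bb(-4)=2100, J_bb(0)=-180, J_bb(1)=150, J_bb(3)=-630.
Local minima occur where both diagonal entries positive: (-3, -4), (-3, 1), (3, -4), (3, 1). Count: 4.

4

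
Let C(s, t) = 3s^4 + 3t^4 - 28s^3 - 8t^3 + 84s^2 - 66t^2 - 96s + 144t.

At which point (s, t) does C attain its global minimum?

(4, -3)

C(s,t) separates as P(s) + Q(t), so its minimum is min P + min Q.
P'(s) = 12(s - 4)(s - 2)(s - 1) vanishes at s ∈ {1, 2, 4}; Q'(t) = 12(t - 4)(t - 1)(t + 3) vanishes at t ∈ {-3, 1, 4}.
Local minima of P (where P''>0): P(1)=-37, P(4)=-64. Local minima of Q: Q(-3)=-567, Q(4)=-224.
So the global minimum of C is P(4) + Q(-3) = -64 − 567 = -631, attained at (4, -3).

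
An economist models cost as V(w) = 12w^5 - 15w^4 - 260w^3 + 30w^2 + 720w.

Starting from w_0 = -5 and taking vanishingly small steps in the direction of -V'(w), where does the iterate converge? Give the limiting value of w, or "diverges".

V'(w) = 60(w - 4)(w - 1)(w + 1)(w + 3), so V'(-5) = 25920.
Gradient descent moves in the -V' direction, i.e. w is decreasing.
There is no critical point below w=-5, and V' keeps the same sign, so the iterate runs off to −∞.

diverges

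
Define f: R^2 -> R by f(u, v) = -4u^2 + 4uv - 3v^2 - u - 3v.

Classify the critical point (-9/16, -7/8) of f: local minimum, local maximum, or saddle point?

The Hessian of f is constant: H = [[-8, 4], [4, -6]].
det(H) = (-8)·(-6) − 4² = 32.
det(H) > 0 and tr(H) = -14 < 0, so H is negative definite and the point is a local maximum.

local maximum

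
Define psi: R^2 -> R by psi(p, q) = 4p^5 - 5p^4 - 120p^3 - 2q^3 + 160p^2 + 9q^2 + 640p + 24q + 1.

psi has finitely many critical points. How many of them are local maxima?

psi separates as a function of p plus a function of q, so ∇psi=0 decouples.
∂psi/∂p = 20(p - 4)(p - 2)(p + 1)(p + 4) = 0 at p ∈ {-4, -1, 2, 4}; ∂psi/∂q = -6(q - 4)(q + 1) = 0 at q ∈ {-1, 4}.
The Hessian is diagonal: diag(psi_pp, psi_qq). Second derivatives: psi_pp(-4)=-2880, psi_pp(-1)=900, psi_pp(2)=-720, psi_pp(4)=1600; psi_qq(-1)=30, psi_qq(4)=-30.
Local maxima occur where both diagonal entries negative: (-4, 4), (2, 4). Count: 2.

2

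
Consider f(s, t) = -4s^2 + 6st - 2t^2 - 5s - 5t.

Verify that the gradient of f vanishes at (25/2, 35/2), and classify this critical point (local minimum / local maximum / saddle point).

∇f = (-8s + 6t - 5, 6s - 4t - 5); substituting (25/2, 35/2) gives ∇f = (0, 0), so (25/2, 35/2) is indeed a critical point.
The Hessian of f is constant: H = [[-8, 6], [6, -4]].
det(H) = (-8)·(-4) − 6² = -4.
Since det(H) < 0, H is indefinite and the critical point is a saddle point.

saddle point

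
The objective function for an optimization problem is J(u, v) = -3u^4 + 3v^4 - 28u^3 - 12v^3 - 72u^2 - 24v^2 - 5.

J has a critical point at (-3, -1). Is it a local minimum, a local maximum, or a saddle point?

local minimum

The mixed partial ∂²J/∂u∂v is 0, so the Hessian at any point is diag(J_uu, J_vv) = diag(-12(3u^2 + 14u + 12), 12(3v^2 - 6v - 4)).
At (-3, -1): H = diag(36, 60).
Both eigenvalues are positive, so H is positive definite: a local minimum.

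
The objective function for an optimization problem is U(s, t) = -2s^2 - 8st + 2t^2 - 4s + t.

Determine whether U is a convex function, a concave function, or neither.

neither

U is quadratic, so its Hessian is the constant matrix H = [[-4, -8], [-8, 4]].
det(H) = -80, tr(H) = 0.
det(H) < 0, so H is indefinite: neither convex nor concave.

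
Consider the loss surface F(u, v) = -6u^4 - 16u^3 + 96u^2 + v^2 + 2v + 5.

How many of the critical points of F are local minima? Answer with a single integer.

1

F separates as a function of u plus a function of v, so ∇F=0 decouples.
∂F/∂u = -24u(u - 2)(u + 4) = 0 at u ∈ {-4, 0, 2}; ∂F/∂v = 2(v + 1) = 0 at v ∈ {-1}.
The Hessian is diagonal: diag(F_uu, F_vv). Second derivatives: F_uu(-4)=-576, F_uu(0)=192, F_uu(2)=-288; F_vv(-1)=2.
Local minima occur where both diagonal entries positive: (0, -1). Count: 1.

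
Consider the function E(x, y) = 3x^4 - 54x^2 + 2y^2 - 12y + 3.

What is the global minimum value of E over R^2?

E(x,y) separates as P(x) + Q(y) + 3, so its minimum is min P + min Q + 3.
P'(x) = 12x(x - 3)(x + 3) vanishes at x ∈ {-3, 0, 3}; Q'(y) = 4y - 12 vanishes at y ∈ {3}.
Local minima of P (where P''>0): P(-3)=-243, P(3)=-243. Local minima of Q: Q(3)=-18.
So the global minimum of E is P(-3) + Q(3) + 3 = -243 − 18 + 3 = -258, attained at (-3, 3).

-258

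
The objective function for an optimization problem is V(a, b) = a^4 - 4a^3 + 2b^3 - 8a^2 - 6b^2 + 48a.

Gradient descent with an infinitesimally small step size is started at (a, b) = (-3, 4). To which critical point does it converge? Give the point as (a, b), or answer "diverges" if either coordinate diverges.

(-2, 2)

V is separable, so gradient descent decouples: a follows -∂V/∂a, b follows -∂V/∂b.
∂V/∂a = 4(a - 3)(a - 2)(a + 2); at a=-3 this is -120, so a increases.
∂V/∂b = 6b(b - 2); at b=4 this is 48, so b decreases.
a converges to its nearest critical value -2 (a local min of the a-part); b converges to 2. The iterate converges to (-2, 2).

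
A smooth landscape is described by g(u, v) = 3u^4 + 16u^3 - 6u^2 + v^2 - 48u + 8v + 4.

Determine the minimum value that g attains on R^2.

-172

g(u,v) separates as P(u) + Q(v) + 4, so its minimum is min P + min Q + 4.
P'(u) = 12(u - 1)(u + 1)(u + 4) vanishes at u ∈ {-4, -1, 1}; Q'(v) = 2v + 8 vanishes at v ∈ {-4}.
Local minima of P (where P''>0): P(-4)=-160, P(1)=-35. Local minima of Q: Q(-4)=-16.
So the global minimum of g is P(-4) + Q(-4) + 4 = -160 − 16 + 4 = -172, attained at (-4, -4).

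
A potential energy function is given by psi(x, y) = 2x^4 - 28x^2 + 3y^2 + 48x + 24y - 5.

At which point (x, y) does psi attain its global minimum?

(-3, -4)

psi(x,y) separates as P(x) + Q(y) − 5, so its minimum is min P + min Q − 5.
P'(x) = 8(x - 2)(x - 1)(x + 3) vanishes at x ∈ {-3, 1, 2}; Q'(y) = 6y + 24 vanishes at y ∈ {-4}.
Local minima of P (where P''>0): P(-3)=-234, P(2)=16. Local minima of Q: Q(-4)=-48.
So the global minimum of psi is P(-3) + Q(-4) − 5 = -234 − 48 − 5 = -287, attained at (-3, -4).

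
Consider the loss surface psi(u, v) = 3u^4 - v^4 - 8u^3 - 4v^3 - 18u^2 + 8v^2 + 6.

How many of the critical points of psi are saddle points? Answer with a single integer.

psi separates as a function of u plus a function of v, so ∇psi=0 decouples.
∂psi/∂u = 12u(u - 3)(u + 1) = 0 at u ∈ {-1, 0, 3}; ∂psi/∂v = -4v(v - 1)(v + 4) = 0 at v ∈ {-4, 0, 1}.
The Hessian is diagonal: diag(psi_uu, psi_vv). Second derivatives: psi_uu(-1)=48, psi_uu(0)=-36, psi_uu(3)=144; psi_vv(-4)=-80, psi_vv(0)=16, psi_vv(1)=-20.
Saddle points occur where the two diagonal entries have opposite signs: (-1, -4), (-1, 1), (0, 0), (3, -4), (3, 1). Count: 5.

5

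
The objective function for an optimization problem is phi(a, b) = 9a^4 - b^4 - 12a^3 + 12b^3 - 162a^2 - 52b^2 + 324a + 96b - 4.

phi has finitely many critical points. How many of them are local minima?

phi separates as a function of a plus a function of b, so ∇phi=0 decouples.
∂phi/∂a = 36(a - 3)(a - 1)(a + 3) = 0 at a ∈ {-3, 1, 3}; ∂phi/∂b = -4(b - 4)(b - 3)(b - 2) = 0 at b ∈ {2, 3, 4}.
The Hessian is diagonal: diag(phi_aa, phi_bb). Second derivatives: phi_aa(-3)=864, phi_aa(1)=-288, phi_aa(3)=432; phi_bb(2)=-8, phi_bb(3)=4, phi_bb(4)=-8.
Local minima occur where both diagonal entries positive: (-3, 3), (3, 3). Count: 2.

2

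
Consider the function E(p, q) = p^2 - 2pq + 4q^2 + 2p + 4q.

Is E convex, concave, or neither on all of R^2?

E is quadratic, so its Hessian is the constant matrix H = [[2, -2], [-2, 8]].
det(H) = 12, tr(H) = 10.
det(H) > 0 and tr(H) > 0, so H is positive definite everywhere: convex.

convex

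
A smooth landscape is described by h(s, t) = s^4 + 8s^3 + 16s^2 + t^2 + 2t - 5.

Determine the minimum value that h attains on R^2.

-6

h(s,t) separates as P(s) + Q(t) − 5, so its minimum is min P + min Q − 5.
P'(s) = 4s(s + 2)(s + 4) vanishes at s ∈ {-4, -2, 0}; Q'(t) = 2(t + 1) vanishes at t ∈ {-1}.
Local minima of P (where P''>0): P(-4)=0, P(0)=0. Local minima of Q: Q(-1)=-1.
So the global minimum of h is P(-4) + Q(-1) − 5 = 0 − 1 − 5 = -6, attained at (-4, -1).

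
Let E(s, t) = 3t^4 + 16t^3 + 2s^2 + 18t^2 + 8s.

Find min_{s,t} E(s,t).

-35

E(s,t) separates as P(s) + Q(t), so its minimum is min P + min Q.
P'(s) = 4s + 8 vanishes at s ∈ {-2}; Q'(t) = 12t(t + 1)(t + 3) vanishes at t ∈ {-3, -1, 0}.
Local minima of P (where P''>0): P(-2)=-8. Local minima of Q: Q(-3)=-27, Q(0)=0.
So the global minimum of E is P(-2) + Q(-3) = -8 − 27 = -35, attained at (-2, -3).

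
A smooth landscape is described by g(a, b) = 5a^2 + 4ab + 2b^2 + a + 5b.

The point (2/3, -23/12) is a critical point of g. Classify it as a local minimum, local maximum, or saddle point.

local minimum

The Hessian of g is constant: H = [[10, 4], [4, 4]].
det(H) = 10·4 − 4² = 24.
det(H) > 0 and tr(H) = 14 > 0, so H is positive definite and the point is a local minimum.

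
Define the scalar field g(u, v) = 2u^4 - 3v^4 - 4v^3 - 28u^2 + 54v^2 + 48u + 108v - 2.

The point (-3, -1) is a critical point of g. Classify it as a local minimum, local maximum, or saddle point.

local minimum

The mixed partial ∂²g/∂u∂v is 0, so the Hessian at any point is diag(g_uu, g_vv) = diag(8(3u^2 - 7), 12(-3v^2 - 2v + 9)).
At (-3, -1): H = diag(160, 96).
Both eigenvalues are positive, so H is positive definite: a local minimum.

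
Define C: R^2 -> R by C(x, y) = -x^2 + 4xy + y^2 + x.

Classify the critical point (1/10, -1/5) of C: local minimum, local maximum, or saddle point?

The Hessian of C is constant: H = [[-2, 4], [4, 2]].
det(H) = (-2)·2 − 4² = -20.
Since det(H) < 0, H is indefinite and the critical point is a saddle point.

saddle point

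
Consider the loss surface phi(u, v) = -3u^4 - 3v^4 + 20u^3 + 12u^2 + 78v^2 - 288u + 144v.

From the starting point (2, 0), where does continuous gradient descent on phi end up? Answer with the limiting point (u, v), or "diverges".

(3, -1)

phi is separable, so gradient descent decouples: u follows -∂phi/∂u, v follows -∂phi/∂v.
∂phi/∂u = -12(u - 4)(u - 3)(u + 2); at u=2 this is -96, so u increases.
∂phi/∂v = -12(v - 4)(v + 1)(v + 3); at v=0 this is 144, so v decreases.
u converges to its nearest critical value 3 (a local min of the u-part); v converges to -1. The iterate converges to (3, -1).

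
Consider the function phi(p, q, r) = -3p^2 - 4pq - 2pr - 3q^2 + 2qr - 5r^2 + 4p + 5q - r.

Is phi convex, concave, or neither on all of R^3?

phi is quadratic, so its Hessian is the constant matrix H = [[-6, -4, -2], [-4, -6, 2], [-2, 2, -10]].
Leading principal minors: -6, 20, -120.
Signs alternate −, +, − ⇒ H ≺ 0 ⇒ concave.

concave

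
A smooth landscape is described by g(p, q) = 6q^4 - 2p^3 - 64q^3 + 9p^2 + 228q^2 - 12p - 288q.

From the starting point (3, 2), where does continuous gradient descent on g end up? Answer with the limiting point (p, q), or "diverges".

diverges

g is separable, so gradient descent decouples: p follows -∂g/∂p, q follows -∂g/∂q.
∂g/∂p = -6(p - 2)(p - 1); at p=3 this is -12, so p increases.
∂g/∂q = 24(q - 4)(q - 3)(q - 1); at q=2 this is 48, so q decreases.
The p-coordinate has no critical point in that direction and runs off to infinity.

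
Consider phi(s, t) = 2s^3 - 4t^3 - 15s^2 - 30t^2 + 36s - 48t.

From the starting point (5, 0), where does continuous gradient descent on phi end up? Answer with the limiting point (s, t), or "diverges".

phi is separable, so gradient descent decouples: s follows -∂phi/∂s, t follows -∂phi/∂t.
∂phi/∂s = 6(s - 3)(s - 2); at s=5 this is 36, so s decreases.
∂phi/∂t = -12(t + 1)(t + 4); at t=0 this is -48, so t increases.
The t-coordinate has no critical point in that direction and runs off to infinity.

diverges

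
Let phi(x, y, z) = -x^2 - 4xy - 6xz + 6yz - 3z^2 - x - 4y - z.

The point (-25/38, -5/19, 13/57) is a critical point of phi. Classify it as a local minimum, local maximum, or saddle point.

The Hessian is constant: H = [[-2, -4, -6], [-4, 0, 6], [-6, 6, -6]].
Leading principal minors: Δ₁ = -2, Δ₂ = -16, Δ₃ = 456.
The minors fit neither the all-positive nor the alternating-sign pattern, so H is indefinite: a saddle point.

saddle point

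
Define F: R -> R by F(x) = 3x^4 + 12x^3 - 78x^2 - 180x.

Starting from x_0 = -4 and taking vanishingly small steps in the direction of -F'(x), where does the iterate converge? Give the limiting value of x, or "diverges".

F'(x) = 12(x - 3)(x + 1)(x + 5), so F'(-4) = 252.
Gradient descent moves in the -F' direction, i.e. x is decreasing.
The nearest critical point in that direction is x = -5, where F'' = 384 > 0 (a local minimum). The iterate converges there.

-5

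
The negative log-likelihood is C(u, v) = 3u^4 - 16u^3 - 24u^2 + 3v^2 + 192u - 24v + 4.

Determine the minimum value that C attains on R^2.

C(u,v) separates as P(u) + Q(v) + 4, so its minimum is min P + min Q + 4.
P'(u) = 12(u - 4)(u - 2)(u + 2) vanishes at u ∈ {-2, 2, 4}; Q'(v) = 6v - 24 vanishes at v ∈ {4}.
Local minima of P (where P''>0): P(-2)=-304, P(4)=128. Local minima of Q: Q(4)=-48.
So the global minimum of C is P(-2) + Q(4) + 4 = -304 − 48 + 4 = -348, attained at (-2, 4).

-348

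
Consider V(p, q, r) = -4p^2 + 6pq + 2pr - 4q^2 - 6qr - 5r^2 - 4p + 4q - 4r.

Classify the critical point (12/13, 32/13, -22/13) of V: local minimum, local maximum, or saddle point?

The Hessian is constant: H = [[-8, 6, 2], [6, -8, -6], [2, -6, -10]].
Leading principal minors: Δ₁ = -8, Δ₂ = 28, Δ₃ = -104.
The minors alternate sign starting negative (−, +, −), so H is negative definite: a local maximum.

local maximum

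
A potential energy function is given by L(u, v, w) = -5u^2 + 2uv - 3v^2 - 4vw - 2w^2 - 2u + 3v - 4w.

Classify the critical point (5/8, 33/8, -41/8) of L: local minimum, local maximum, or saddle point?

local maximum

The Hessian is constant: H = [[-10, 2, 0], [2, -6, -4], [0, -4, -4]].
Leading principal minors: Δ₁ = -10, Δ₂ = 56, Δ₃ = -64.
The minors alternate sign starting negative (−, +, −), so H is negative definite: a local maximum.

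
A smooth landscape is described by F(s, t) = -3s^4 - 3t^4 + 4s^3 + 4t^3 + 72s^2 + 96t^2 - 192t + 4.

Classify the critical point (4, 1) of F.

saddle point

The mixed partial ∂²F/∂s∂t is 0, so the Hessian at any point is diag(F_ss, F_tt) = diag(12(-3s^2 + 2s + 12), 12(-3t^2 + 2t + 16)).
At (4, 1): H = diag(-336, 180).
The eigenvalues have opposite signs, so H is indefinite: a saddle point.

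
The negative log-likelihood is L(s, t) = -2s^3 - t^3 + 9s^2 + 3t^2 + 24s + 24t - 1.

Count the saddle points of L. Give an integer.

2

L separates as a function of s plus a function of t, so ∇L=0 decouples.
∂L/∂s = -6(s - 4)(s + 1) = 0 at s ∈ {-1, 4}; ∂L/∂t = -3(t - 4)(t + 2) = 0 at t ∈ {-2, 4}.
The Hessian is diagonal: diag(L_ss, L_tt). Second derivatives: L_ss(-1)=30, L_ss(4)=-30; L_tt(-2)=18, L_tt(4)=-18.
Saddle points occur where the two diagonal entries have opposite signs: (-1, 4), (4, -2). Count: 2.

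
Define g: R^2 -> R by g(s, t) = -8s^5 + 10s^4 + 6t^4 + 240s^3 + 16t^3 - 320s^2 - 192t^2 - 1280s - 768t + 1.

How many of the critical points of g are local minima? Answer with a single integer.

g separates as a function of s plus a function of t, so ∇g=0 decouples.
∂g/∂s = -40(s - 4)(s - 2)(s + 1)(s + 4) = 0 at s ∈ {-4, -1, 2, 4}; ∂g/∂t = 24(t - 4)(t + 2)(t + 4) = 0 at t ∈ {-4, -2, 4}.
The Hessian is diagonal: diag(g_ss, g_tt). Second derivatives: g_ss(-4)=5760, g_ss(-1)=-1800, g_ss(2)=1440, g_ss(4)=-3200; g_tt(-4)=384, g_tt(-2)=-288, g_tt(4)=1152.
Local minima occur where both diagonal entries positive: (-4, -4), (-4, 4), (2, -4), (2, 4). Count: 4.

4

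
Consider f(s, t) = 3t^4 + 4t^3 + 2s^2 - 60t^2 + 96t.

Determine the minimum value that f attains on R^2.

f(s,t) separates as P(s) + Q(t), so its minimum is min P + min Q.
P'(s) = 4s vanishes at s ∈ {0}; Q'(t) = 12(t - 2)(t - 1)(t + 4) vanishes at t ∈ {-4, 1, 2}.
Local minima of P (where P''>0): P(0)=0. Local minima of Q: Q(-4)=-832, Q(2)=32.
So the global minimum of f is P(0) + Q(-4) = 0 − 832 = -832, attained at (0, -4).

-832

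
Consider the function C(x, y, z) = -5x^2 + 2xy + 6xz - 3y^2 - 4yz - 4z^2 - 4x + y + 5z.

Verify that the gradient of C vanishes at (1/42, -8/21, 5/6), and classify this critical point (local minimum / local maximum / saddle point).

∇C = (-10x + 2y + 6z - 4, 2x - 6y - 4z + 1, 6x - 4y - 8z + 5); substituting (1/42, -8/21, 5/6) gives ∇C = (0, 0, 0), so (1/42, -8/21, 5/6) is indeed a critical point.
The Hessian is constant: H = [[-10, 2, 6], [2, -6, -4], [6, -4, -8]].
Leading principal minors: Δ₁ = -10, Δ₂ = 56, Δ₃ = -168.
The minors alternate sign starting negative (−, +, −), so H is negative definite: a local maximum.

local maximum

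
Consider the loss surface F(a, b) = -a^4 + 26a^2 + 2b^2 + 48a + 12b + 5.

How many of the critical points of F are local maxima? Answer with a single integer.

0

F separates as a function of a plus a function of b, so ∇F=0 decouples.
∂F/∂a = -4(a - 4)(a + 1)(a + 3) = 0 at a ∈ {-3, -1, 4}; ∂F/∂b = 4(b + 3) = 0 at b ∈ {-3}.
The Hessian is diagonal: diag(F_aa, F_bb). Second derivatives: F_aa(-3)=-56, F_aa(-1)=40, F_aa(4)=-140; F_bb(-3)=4.
Local maxima occur where both diagonal entries negative: none. Count: 0.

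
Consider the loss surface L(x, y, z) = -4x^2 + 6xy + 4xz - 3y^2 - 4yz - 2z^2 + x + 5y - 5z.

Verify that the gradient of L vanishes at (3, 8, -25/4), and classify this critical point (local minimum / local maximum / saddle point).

local maximum

∇L = (-8x + 6y + 4z + 1, 6x - 6y - 4z + 5, 4x - 4y - 4z - 5); substituting (3, 8, -25/4) gives ∇L = (0, 0, 0), so (3, 8, -25/4) is indeed a critical point.
The Hessian is constant: H = [[-8, 6, 4], [6, -6, -4], [4, -4, -4]].
Leading principal minors: Δ₁ = -8, Δ₂ = 12, Δ₃ = -16.
The minors alternate sign starting negative (−, +, −), so H is negative definite: a local maximum.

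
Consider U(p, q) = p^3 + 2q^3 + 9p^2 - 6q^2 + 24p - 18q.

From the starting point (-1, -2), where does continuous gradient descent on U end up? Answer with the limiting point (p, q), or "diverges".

U is separable, so gradient descent decouples: p follows -∂U/∂p, q follows -∂U/∂q.
∂U/∂p = 3(p + 2)(p + 4); at p=-1 this is 9, so p decreases.
∂U/∂q = 6(q - 3)(q + 1); at q=-2 this is 30, so q decreases.
The q-coordinate has no critical point in that direction and runs off to infinity.

diverges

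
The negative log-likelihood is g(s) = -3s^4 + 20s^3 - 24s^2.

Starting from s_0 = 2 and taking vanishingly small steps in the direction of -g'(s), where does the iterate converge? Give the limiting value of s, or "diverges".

1

g'(s) = -12s(s - 4)(s - 1), so g'(2) = 48.
Gradient descent moves in the -g' direction, i.e. s is decreasing.
The nearest critical point in that direction is s = 1, where g'' = 36 > 0 (a local minimum). The iterate converges there.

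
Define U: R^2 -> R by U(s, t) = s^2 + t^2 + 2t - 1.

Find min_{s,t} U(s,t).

U(s,t) separates as P(s) + Q(t) − 1, so its minimum is min P + min Q − 1.
P'(s) = 2s vanishes at s ∈ {0}; Q'(t) = 2(t + 1) vanishes at t ∈ {-1}.
Local minima of P (where P''>0): P(0)=0. Local minima of Q: Q(-1)=-1.
So the global minimum of U is P(0) + Q(-1) − 1 = 0 − 1 − 1 = -2, attained at (0, -1).

-2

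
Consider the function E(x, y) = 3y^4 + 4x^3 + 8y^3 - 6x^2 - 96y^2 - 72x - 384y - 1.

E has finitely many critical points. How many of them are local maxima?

1

E separates as a function of x plus a function of y, so ∇E=0 decouples.
∂E/∂x = 12(x - 3)(x + 2) = 0 at x ∈ {-2, 3}; ∂E/∂y = 12(y - 4)(y + 2)(y + 4) = 0 at y ∈ {-4, -2, 4}.
The Hessian is diagonal: diag(E_xx, E_yy). Second derivatives: E_xx(-2)=-60, E_xx(3)=60; E_yy(-4)=192, E_yy(-2)=-144, E_yy(4)=576.
Local maxima occur where both diagonal entries negative: (-2, -2). Count: 1.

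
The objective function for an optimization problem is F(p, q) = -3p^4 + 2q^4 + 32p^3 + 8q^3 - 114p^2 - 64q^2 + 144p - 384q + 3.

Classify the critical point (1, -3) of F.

local maximum

The mixed partial ∂²F/∂p∂q is 0, so the Hessian at any point is diag(F_pp, F_qq) = diag(12(-3p^2 + 16p - 19), 8(3q^2 + 6q - 16)).
At (1, -3): H = diag(-72, -56).
Both eigenvalues are negative, so H is negative definite: a local maximum.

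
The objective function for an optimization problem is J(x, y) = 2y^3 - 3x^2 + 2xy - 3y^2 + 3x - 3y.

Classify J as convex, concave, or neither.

The term 2y^3 is cubic, so the Hessian is not constant.
∂²J/∂y² = 12y - 6, which takes both signs as y varies (negative for sufficiently negative y). A diagonal entry of the Hessian changing sign means the Hessian is neither positive- nor negative-semidefinite on all of R^2.

neither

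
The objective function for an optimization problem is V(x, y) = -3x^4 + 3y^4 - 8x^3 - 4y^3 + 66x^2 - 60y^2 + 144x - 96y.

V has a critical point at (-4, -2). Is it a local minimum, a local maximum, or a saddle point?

The mixed partial ∂²V/∂x∂y is 0, so the Hessian at any point is diag(V_xx, V_yy) = diag(12(-3x^2 - 4x + 11), 12(3y^2 - 2y - 10)).
At (-4, -2): H = diag(-252, 72).
The eigenvalues have opposite signs, so H is indefinite: a saddle point.

saddle point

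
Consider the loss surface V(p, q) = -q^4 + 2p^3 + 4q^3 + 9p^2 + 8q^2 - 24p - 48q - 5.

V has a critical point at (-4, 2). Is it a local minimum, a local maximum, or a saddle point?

saddle point

The mixed partial ∂²V/∂p∂q is 0, so the Hessian at any point is diag(V_pp, V_qq) = diag(6(2p + 3), 4(-3q^2 + 6q + 4)).
At (-4, 2): H = diag(-30, 16).
The eigenvalues have opposite signs, so H is indefinite: a saddle point.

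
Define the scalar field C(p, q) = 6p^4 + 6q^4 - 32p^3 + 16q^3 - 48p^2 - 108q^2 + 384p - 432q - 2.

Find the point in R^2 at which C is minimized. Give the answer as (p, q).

(-2, 3)

C(p,q) separates as A(p) + B(q) − 2, so its minimum is min A + min B − 2.
A'(p) = 24(p - 4)(p - 2)(p + 2) vanishes at p ∈ {-2, 2, 4}; B'(q) = 24(q - 3)(q + 2)(q + 3) vanishes at q ∈ {-3, -2, 3}.
Local minima of A (where A''>0): A(-2)=-608, A(4)=256. Local minima of B: B(-3)=378, B(3)=-1350.
So the global minimum of C is A(-2) + B(3) − 2 = -608 − 1350 − 2 = -1960, attained at (-2, 3).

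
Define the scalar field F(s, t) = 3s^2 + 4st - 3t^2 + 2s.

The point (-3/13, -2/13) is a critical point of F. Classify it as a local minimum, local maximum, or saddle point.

saddle point

The Hessian of F is constant: H = [[6, 4], [4, -6]].
det(H) = 6·(-6) − 4² = -52.
Since det(H) < 0, H is indefinite and the critical point is a saddle point.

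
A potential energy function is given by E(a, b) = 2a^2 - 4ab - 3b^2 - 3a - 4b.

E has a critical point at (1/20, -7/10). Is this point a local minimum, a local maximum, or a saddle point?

saddle point

The Hessian of E is constant: H = [[4, -4], [-4, -6]].
det(H) = 4·(-6) − (-4)² = -40.
Since det(H) < 0, H is indefinite and the critical point is a saddle point.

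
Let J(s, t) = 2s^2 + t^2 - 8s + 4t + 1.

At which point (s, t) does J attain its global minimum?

J(s,t) separates as P(s) + Q(t) + 1, so its minimum is min P + min Q + 1.
P'(s) = 4s - 8 vanishes at s ∈ {2}; Q'(t) = 2(t + 2) vanishes at t ∈ {-2}.
Local minima of P (where P''>0): P(2)=-8. Local minima of Q: Q(-2)=-4.
So the global minimum of J is P(2) + Q(-2) + 1 = -8 − 4 + 1 = -11, attained at (2, -2).

(2, -2)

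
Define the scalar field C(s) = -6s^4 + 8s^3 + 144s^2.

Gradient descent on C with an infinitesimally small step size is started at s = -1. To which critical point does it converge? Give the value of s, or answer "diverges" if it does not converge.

0

C'(s) = -24s(s - 4)(s + 3), so C'(-1) = -240.
Gradient descent moves in the -C' direction, i.e. s is increasing.
The nearest critical point in that direction is s = 0, where C'' = 288 > 0 (a local minimum). The iterate converges there.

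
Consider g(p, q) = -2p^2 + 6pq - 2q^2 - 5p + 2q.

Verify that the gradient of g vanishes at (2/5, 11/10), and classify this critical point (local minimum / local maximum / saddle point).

saddle point

∇g = (-4p + 6q - 5, 6p - 4q + 2); substituting (2/5, 11/10) gives ∇g = (0, 0), so (2/5, 11/10) is indeed a critical point.
The Hessian of g is constant: H = [[-4, 6], [6, -4]].
det(H) = (-4)·(-4) − 6² = -20.
Since det(H) < 0, H is indefinite and the critical point is a saddle point.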